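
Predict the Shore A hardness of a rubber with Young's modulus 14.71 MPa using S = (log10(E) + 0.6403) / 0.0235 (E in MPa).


log10(E) = 0.0235*S - 0.6403  =>  S = (log10(E) + 0.6403) / 0.0235
log10(14.71) = 1.167613
S = (1.167613 + 0.6403) / 0.0235 = 1.807913 / 0.0235
S = 76.9

Shore A = 76.9


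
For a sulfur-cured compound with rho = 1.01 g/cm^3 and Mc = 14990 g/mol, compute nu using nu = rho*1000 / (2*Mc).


nu = rho * 1000 / (2 * Mc)
nu = 1.01 * 1000 / (2 * 14990)
nu = 1010.0 / 29980
nu = 0.0337 mol/L

0.0337 mol/L


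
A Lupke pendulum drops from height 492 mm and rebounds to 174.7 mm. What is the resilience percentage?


Resilience = h_rebound / h_drop * 100
= 174.7 / 492 * 100
= 35.5%

35.5%


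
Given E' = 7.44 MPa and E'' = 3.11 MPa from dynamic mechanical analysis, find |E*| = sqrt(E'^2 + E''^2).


|E*| = sqrt(E'^2 + E''^2)
= sqrt(7.44^2 + 3.11^2)
= sqrt(55.3536 + 9.6721)
= 8.064 MPa

8.064 MPa


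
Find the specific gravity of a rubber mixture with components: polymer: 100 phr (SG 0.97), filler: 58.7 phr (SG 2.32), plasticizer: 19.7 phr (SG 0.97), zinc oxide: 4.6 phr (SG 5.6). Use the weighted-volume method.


Sum of weights = 183.0
Volume contributions:
  polymer: 100/0.97 = 103.0928
  filler: 58.7/2.32 = 25.3017
  plasticizer: 19.7/0.97 = 20.3093
  zinc oxide: 4.6/5.6 = 0.8214
Sum of volumes = 149.5252
SG = 183.0 / 149.5252 = 1.224

SG = 1.224


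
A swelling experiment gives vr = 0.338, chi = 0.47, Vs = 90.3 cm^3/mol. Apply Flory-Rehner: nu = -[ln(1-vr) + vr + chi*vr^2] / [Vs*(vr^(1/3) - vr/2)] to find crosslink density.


ln(1 - vr) = ln(1 - 0.338) = -0.4125
Numerator = -((-0.4125) + 0.338 + 0.47 * 0.338^2) = 0.0208
Denominator = 90.3 * (0.338^(1/3) - 0.338/2) = 47.6407
nu = 0.0208 / 47.6407 = 4.3650e-04 mol/cm^3

4.3650e-04 mol/cm^3


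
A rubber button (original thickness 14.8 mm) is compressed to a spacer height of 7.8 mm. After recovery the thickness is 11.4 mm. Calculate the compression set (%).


CS = (t0 - recovered) / (t0 - ts) * 100
= (14.8 - 11.4) / (14.8 - 7.8) * 100
= 3.4 / 7.0 * 100
= 48.6%

48.6%


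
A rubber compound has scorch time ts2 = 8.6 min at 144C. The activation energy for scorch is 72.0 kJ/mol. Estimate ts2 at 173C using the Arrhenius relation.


Convert temperatures: T1 = 144 + 273.15 = 417.15 K, T2 = 173 + 273.15 = 446.15 K
ts2_new = 8.6 * exp(72000 / 8.314 * (1/446.15 - 1/417.15))
1/T2 - 1/T1 = -1.5582e-04
ts2_new = 2.23 min

2.23 min


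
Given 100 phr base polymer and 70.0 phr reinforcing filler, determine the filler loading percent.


Filler % = filler / (rubber + filler) * 100
= 70.0 / (100 + 70.0) * 100
= 70.0 / 170.0 * 100
= 41.18%

41.18%


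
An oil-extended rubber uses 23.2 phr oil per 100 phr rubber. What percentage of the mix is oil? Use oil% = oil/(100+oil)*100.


Oil % = oil / (100 + oil) * 100
= 23.2 / (100 + 23.2) * 100
= 23.2 / 123.2 * 100
= 18.83%

18.83%


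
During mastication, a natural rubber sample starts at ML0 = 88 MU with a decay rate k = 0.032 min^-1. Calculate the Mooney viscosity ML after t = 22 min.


ML = ML0 * exp(-k * t)
ML = 88 * exp(-0.032 * 22)
ML = 88 * 0.4946
ML = 43.53 MU

43.53 MU


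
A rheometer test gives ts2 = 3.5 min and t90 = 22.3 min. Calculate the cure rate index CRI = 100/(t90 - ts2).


CRI = 100 / (t90 - ts2)
= 100 / (22.3 - 3.5)
= 100 / 18.8
= 5.32 min^-1

5.32 min^-1


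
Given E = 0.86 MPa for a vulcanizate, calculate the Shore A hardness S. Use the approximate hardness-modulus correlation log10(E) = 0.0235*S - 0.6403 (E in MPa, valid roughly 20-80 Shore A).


log10(E) = 0.0235*S - 0.6403  =>  S = (log10(E) + 0.6403) / 0.0235
log10(0.86) = -0.065502
S = (-0.065502 + 0.6403) / 0.0235 = 0.574798 / 0.0235
S = 24.5

Shore A = 24.5


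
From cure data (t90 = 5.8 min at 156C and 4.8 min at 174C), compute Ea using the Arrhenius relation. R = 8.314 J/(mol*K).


T1 = 429.15 K, T2 = 447.15 K
1/T1 - 1/T2 = 9.3802e-05
ln(t1/t2) = ln(5.8/4.8) = 0.1892
Ea = 8.314 * 0.1892 / 9.3802e-05 = 16773.2568 J/mol
Ea = 16.77 kJ/mol

16.77 kJ/mol


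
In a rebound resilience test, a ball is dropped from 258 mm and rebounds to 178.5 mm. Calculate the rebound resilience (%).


Resilience = h_rebound / h_drop * 100
= 178.5 / 258 * 100
= 69.2%

69.2%


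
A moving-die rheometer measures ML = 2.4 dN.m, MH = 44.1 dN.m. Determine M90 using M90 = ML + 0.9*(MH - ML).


M90 = ML + 0.9 * (MH - ML)
M90 = 2.4 + 0.9 * (44.1 - 2.4)
M90 = 2.4 + 0.9 * 41.7
M90 = 39.93 dN.m

39.93 dN.m


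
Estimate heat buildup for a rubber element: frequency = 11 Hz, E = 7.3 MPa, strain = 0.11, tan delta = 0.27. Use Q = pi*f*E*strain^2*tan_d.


Q = pi * f * E * strain^2 * tan_d
= pi * 11 * 7.3 * 0.11^2 * 0.27
= pi * 11 * 7.3 * 0.0121 * 0.27
= 0.8242

Q = 0.8242


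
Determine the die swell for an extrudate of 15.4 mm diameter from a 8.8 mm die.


Die swell ratio = D_extrudate / D_die
= 15.4 / 8.8
= 1.75

Die swell = 1.75


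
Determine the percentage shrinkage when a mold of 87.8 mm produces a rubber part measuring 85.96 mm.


Shrinkage = (mold - part) / mold * 100
= (87.8 - 85.96) / 87.8 * 100
= 1.84 / 87.8 * 100
= 2.1%

2.1%


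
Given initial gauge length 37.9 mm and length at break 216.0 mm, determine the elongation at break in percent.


Elongation = (Lf - L0) / L0 * 100
= (216.0 - 37.9) / 37.9 * 100
= 178.1 / 37.9 * 100
= 469.9%

469.9%


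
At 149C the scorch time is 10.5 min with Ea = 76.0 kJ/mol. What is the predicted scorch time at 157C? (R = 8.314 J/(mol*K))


Convert temperatures: T1 = 149 + 273.15 = 422.15 K, T2 = 157 + 273.15 = 430.15 K
ts2_new = 10.5 * exp(76000 / 8.314 * (1/430.15 - 1/422.15))
1/T2 - 1/T1 = -4.4056e-05
ts2_new = 7.02 min

7.02 min


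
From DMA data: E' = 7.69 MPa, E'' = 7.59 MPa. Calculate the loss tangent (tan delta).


tan delta = E'' / E'
= 7.59 / 7.69
= 0.987

tan delta = 0.987


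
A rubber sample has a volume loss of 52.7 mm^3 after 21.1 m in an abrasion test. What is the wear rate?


Rate = volume_loss / distance
= 52.7 / 21.1
= 2.498 mm^3/m

2.498 mm^3/m


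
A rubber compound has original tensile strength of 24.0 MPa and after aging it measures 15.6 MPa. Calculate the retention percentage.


Retention = aged / original * 100
= 15.6 / 24.0 * 100
= 65.0%

65.0%


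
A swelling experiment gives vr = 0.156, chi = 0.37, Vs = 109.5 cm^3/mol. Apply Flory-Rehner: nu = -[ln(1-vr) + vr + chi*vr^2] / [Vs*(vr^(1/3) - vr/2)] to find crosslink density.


ln(1 - vr) = ln(1 - 0.156) = -0.1696
Numerator = -((-0.1696) + 0.156 + 0.37 * 0.156^2) = 0.0046
Denominator = 109.5 * (0.156^(1/3) - 0.156/2) = 50.4052
nu = 0.0046 / 50.4052 = 9.1230e-05 mol/cm^3

9.1230e-05 mol/cm^3


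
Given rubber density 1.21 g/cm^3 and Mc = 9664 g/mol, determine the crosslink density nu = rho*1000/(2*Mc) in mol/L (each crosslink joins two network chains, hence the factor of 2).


nu = rho * 1000 / (2 * Mc)
nu = 1.21 * 1000 / (2 * 9664)
nu = 1210.0 / 19328
nu = 0.0626 mol/L

0.0626 mol/L


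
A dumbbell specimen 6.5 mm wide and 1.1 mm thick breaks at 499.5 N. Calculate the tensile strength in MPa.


Area = width * thickness = 6.5 * 1.1 = 7.15 mm^2
TS = force / area = 499.5 / 7.15 = 69.86 MPa

69.86 MPa


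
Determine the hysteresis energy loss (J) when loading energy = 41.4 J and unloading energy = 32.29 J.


Hysteresis loss = loading - unloading
= 41.4 - 32.29
= 9.11 J

9.11 J


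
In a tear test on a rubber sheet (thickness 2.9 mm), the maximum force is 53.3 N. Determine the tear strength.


Tear strength = force / thickness
= 53.3 / 2.9
= 18.38 N/mm

18.38 N/mm


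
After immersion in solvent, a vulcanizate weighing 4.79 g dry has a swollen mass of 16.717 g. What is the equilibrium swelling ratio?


Q = W_swollen / W_dry
Q = 16.717 / 4.79
Q = 3.49

Q = 3.49


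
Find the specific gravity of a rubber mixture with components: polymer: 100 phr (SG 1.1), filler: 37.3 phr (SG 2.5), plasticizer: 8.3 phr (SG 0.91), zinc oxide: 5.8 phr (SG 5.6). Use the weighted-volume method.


Sum of weights = 151.4
Volume contributions:
  polymer: 100/1.1 = 90.9091
  filler: 37.3/2.5 = 14.9200
  plasticizer: 8.3/0.91 = 9.1209
  zinc oxide: 5.8/5.6 = 1.0357
Sum of volumes = 115.9857
SG = 151.4 / 115.9857 = 1.305

SG = 1.305


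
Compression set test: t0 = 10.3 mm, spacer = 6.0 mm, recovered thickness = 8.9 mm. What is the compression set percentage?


CS = (t0 - recovered) / (t0 - ts) * 100
= (10.3 - 8.9) / (10.3 - 6.0) * 100
= 1.4 / 4.3 * 100
= 32.6%

32.6%


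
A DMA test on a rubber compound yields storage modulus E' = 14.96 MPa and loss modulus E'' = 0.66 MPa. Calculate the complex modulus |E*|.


|E*| = sqrt(E'^2 + E''^2)
= sqrt(14.96^2 + 0.66^2)
= sqrt(223.8016 + 0.4356)
= 14.975 MPa

14.975 MPa


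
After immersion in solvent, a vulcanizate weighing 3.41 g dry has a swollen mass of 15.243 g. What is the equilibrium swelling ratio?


Q = W_swollen / W_dry
Q = 15.243 / 3.41
Q = 4.47

Q = 4.47


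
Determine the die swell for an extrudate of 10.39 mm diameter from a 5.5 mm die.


Die swell ratio = D_extrudate / D_die
= 10.39 / 5.5
= 1.889

Die swell = 1.889


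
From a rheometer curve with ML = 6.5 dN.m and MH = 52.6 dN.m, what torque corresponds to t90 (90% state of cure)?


M90 = ML + 0.9 * (MH - ML)
M90 = 6.5 + 0.9 * (52.6 - 6.5)
M90 = 6.5 + 0.9 * 46.1
M90 = 47.99 dN.m

47.99 dN.m


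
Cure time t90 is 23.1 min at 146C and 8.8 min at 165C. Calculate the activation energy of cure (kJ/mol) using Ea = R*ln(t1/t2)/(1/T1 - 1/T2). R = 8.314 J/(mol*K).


T1 = 419.15 K, T2 = 438.15 K
1/T1 - 1/T2 = 1.0346e-04
ln(t1/t2) = ln(23.1/8.8) = 0.9651
Ea = 8.314 * 0.9651 / 1.0346e-04 = 77555.4683 J/mol
Ea = 77.56 kJ/mol

77.56 kJ/mol


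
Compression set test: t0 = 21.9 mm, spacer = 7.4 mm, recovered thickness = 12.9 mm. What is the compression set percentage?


CS = (t0 - recovered) / (t0 - ts) * 100
= (21.9 - 12.9) / (21.9 - 7.4) * 100
= 9.0 / 14.5 * 100
= 62.1%

62.1%


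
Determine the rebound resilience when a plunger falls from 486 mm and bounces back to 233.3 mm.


Resilience = h_rebound / h_drop * 100
= 233.3 / 486 * 100
= 48.0%

48.0%


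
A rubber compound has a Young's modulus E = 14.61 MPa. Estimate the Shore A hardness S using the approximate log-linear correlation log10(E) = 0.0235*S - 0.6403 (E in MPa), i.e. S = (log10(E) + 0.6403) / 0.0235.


log10(E) = 0.0235*S - 0.6403  =>  S = (log10(E) + 0.6403) / 0.0235
log10(14.61) = 1.164650
S = (1.164650 + 0.6403) / 0.0235 = 1.804950 / 0.0235
S = 76.8

Shore A = 76.8


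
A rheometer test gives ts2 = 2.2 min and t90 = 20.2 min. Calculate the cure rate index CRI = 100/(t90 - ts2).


CRI = 100 / (t90 - ts2)
= 100 / (20.2 - 2.2)
= 100 / 18.0
= 5.56 min^-1

5.56 min^-1


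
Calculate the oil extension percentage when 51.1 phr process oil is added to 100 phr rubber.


Oil % = oil / (100 + oil) * 100
= 51.1 / (100 + 51.1) * 100
= 51.1 / 151.1 * 100
= 33.82%

33.82%


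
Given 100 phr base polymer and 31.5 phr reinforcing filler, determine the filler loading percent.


Filler % = filler / (rubber + filler) * 100
= 31.5 / (100 + 31.5) * 100
= 31.5 / 131.5 * 100
= 23.95%

23.95%


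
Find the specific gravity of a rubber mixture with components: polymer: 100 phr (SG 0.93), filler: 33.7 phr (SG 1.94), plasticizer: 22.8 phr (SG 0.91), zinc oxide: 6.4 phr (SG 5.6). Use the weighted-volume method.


Sum of weights = 162.9
Volume contributions:
  polymer: 100/0.93 = 107.5269
  filler: 33.7/1.94 = 17.3711
  plasticizer: 22.8/0.91 = 25.0549
  zinc oxide: 6.4/5.6 = 1.1429
Sum of volumes = 151.0958
SG = 162.9 / 151.0958 = 1.078

SG = 1.078


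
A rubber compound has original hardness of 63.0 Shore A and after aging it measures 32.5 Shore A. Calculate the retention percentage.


Retention = aged / original * 100
= 32.5 / 63.0 * 100
= 51.6%

51.6%


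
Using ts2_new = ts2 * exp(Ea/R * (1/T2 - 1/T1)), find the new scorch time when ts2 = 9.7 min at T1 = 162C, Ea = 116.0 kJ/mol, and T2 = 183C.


Convert temperatures: T1 = 162 + 273.15 = 435.15 K, T2 = 183 + 273.15 = 456.15 K
ts2_new = 9.7 * exp(116000 / 8.314 * (1/456.15 - 1/435.15))
1/T2 - 1/T1 = -1.0580e-04
ts2_new = 2.22 min

2.22 min


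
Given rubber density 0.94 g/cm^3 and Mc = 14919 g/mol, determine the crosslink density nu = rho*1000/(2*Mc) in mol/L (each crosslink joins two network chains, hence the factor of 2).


nu = rho * 1000 / (2 * Mc)
nu = 0.94 * 1000 / (2 * 14919)
nu = 940.0 / 29838
nu = 0.0315 mol/L

0.0315 mol/L


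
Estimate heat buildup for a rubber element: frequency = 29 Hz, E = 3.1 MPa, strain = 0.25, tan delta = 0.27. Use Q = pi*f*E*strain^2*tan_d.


Q = pi * f * E * strain^2 * tan_d
= pi * 29 * 3.1 * 0.25^2 * 0.27
= pi * 29 * 3.1 * 0.0625 * 0.27
= 4.7660

Q = 4.7660


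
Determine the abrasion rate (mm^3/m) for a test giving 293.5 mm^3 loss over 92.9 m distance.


Rate = volume_loss / distance
= 293.5 / 92.9
= 3.159 mm^3/m

3.159 mm^3/m


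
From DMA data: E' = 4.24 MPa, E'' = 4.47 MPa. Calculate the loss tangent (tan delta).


tan delta = E'' / E'
= 4.47 / 4.24
= 1.0542

tan delta = 1.0542


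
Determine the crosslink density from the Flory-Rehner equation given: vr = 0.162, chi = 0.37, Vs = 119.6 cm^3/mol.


ln(1 - vr) = ln(1 - 0.162) = -0.1767
Numerator = -((-0.1767) + 0.162 + 0.37 * 0.162^2) = 0.0050
Denominator = 119.6 * (0.162^(1/3) - 0.162/2) = 55.5107
nu = 0.0050 / 55.5107 = 9.0557e-05 mol/cm^3

9.0557e-05 mol/cm^3


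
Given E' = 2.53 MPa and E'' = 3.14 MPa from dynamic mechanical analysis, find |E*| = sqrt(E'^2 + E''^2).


|E*| = sqrt(E'^2 + E''^2)
= sqrt(2.53^2 + 3.14^2)
= sqrt(6.4009 + 9.8596)
= 4.032 MPa

4.032 MPa


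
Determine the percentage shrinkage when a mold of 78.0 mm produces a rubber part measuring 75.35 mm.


Shrinkage = (mold - part) / mold * 100
= (78.0 - 75.35) / 78.0 * 100
= 2.65 / 78.0 * 100
= 3.4%

3.4%


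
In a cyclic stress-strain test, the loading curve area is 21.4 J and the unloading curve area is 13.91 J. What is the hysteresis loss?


Hysteresis loss = loading - unloading
= 21.4 - 13.91
= 7.49 J

7.49 J


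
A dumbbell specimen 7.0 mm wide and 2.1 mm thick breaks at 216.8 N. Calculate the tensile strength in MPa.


Area = width * thickness = 7.0 * 2.1 = 14.7 mm^2
TS = force / area = 216.8 / 14.7 = 14.75 MPa

14.75 MPa


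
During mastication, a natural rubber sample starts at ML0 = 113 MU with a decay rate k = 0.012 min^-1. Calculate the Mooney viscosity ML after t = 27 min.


ML = ML0 * exp(-k * t)
ML = 113 * exp(-0.012 * 27)
ML = 113 * 0.7233
ML = 81.73 MU

81.73 MU


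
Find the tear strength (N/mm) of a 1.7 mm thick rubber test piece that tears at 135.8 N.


Tear strength = force / thickness
= 135.8 / 1.7
= 79.88 N/mm

79.88 N/mm


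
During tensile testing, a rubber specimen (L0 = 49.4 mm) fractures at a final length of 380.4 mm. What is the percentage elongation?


Elongation = (Lf - L0) / L0 * 100
= (380.4 - 49.4) / 49.4 * 100
= 331.0 / 49.4 * 100
= 670.0%

670.0%


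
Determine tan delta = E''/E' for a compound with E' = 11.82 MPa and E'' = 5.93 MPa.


tan delta = E'' / E'
= 5.93 / 11.82
= 0.5017

tan delta = 0.5017


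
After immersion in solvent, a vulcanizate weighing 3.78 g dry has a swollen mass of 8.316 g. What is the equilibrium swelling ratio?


Q = W_swollen / W_dry
Q = 8.316 / 3.78
Q = 2.2

Q = 2.2


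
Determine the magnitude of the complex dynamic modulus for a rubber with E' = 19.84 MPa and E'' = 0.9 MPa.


|E*| = sqrt(E'^2 + E''^2)
= sqrt(19.84^2 + 0.9^2)
= sqrt(393.6256 + 0.8100)
= 19.86 MPa

19.86 MPa


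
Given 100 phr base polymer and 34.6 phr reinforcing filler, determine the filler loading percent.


Filler % = filler / (rubber + filler) * 100
= 34.6 / (100 + 34.6) * 100
= 34.6 / 134.6 * 100
= 25.71%

25.71%


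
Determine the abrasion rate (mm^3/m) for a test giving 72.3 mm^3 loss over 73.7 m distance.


Rate = volume_loss / distance
= 72.3 / 73.7
= 0.981 mm^3/m

0.981 mm^3/m


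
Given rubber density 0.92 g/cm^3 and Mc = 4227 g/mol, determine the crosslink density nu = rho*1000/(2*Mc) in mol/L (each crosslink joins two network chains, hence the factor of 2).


nu = rho * 1000 / (2 * Mc)
nu = 0.92 * 1000 / (2 * 4227)
nu = 920.0 / 8454
nu = 0.1088 mol/L

0.1088 mol/L


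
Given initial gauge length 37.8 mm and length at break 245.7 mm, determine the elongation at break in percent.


Elongation = (Lf - L0) / L0 * 100
= (245.7 - 37.8) / 37.8 * 100
= 207.9 / 37.8 * 100
= 550.0%

550.0%


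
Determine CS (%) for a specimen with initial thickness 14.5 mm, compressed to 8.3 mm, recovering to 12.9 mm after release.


CS = (t0 - recovered) / (t0 - ts) * 100
= (14.5 - 12.9) / (14.5 - 8.3) * 100
= 1.6 / 6.2 * 100
= 25.8%

25.8%


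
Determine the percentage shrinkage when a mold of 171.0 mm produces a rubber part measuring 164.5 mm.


Shrinkage = (mold - part) / mold * 100
= (171.0 - 164.5) / 171.0 * 100
= 6.5 / 171.0 * 100
= 3.8%

3.8%


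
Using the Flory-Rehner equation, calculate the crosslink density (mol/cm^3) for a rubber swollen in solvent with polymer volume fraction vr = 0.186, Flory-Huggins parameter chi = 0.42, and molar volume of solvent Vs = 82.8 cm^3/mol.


ln(1 - vr) = ln(1 - 0.186) = -0.2058
Numerator = -((-0.2058) + 0.186 + 0.42 * 0.186^2) = 0.0053
Denominator = 82.8 * (0.186^(1/3) - 0.186/2) = 39.5641
nu = 0.0053 / 39.5641 = 1.3307e-04 mol/cm^3

1.3307e-04 mol/cm^3


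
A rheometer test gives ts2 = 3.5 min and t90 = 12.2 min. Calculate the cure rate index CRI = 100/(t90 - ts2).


CRI = 100 / (t90 - ts2)
= 100 / (12.2 - 3.5)
= 100 / 8.7
= 11.49 min^-1

11.49 min^-1


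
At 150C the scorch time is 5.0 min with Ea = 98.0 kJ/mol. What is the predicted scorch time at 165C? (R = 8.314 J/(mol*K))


Convert temperatures: T1 = 150 + 273.15 = 423.15 K, T2 = 165 + 273.15 = 438.15 K
ts2_new = 5.0 * exp(98000 / 8.314 * (1/438.15 - 1/423.15))
1/T2 - 1/T1 = -8.0905e-05
ts2_new = 1.93 min

1.93 min


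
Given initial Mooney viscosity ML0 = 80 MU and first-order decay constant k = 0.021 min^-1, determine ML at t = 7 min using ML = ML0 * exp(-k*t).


ML = ML0 * exp(-k * t)
ML = 80 * exp(-0.021 * 7)
ML = 80 * 0.8633
ML = 69.06 MU

69.06 MU


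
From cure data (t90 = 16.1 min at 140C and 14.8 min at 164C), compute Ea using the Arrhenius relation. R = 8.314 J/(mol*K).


T1 = 413.15 K, T2 = 437.15 K
1/T1 - 1/T2 = 1.3288e-04
ln(t1/t2) = ln(16.1/14.8) = 0.0842
Ea = 8.314 * 0.0842 / 1.3288e-04 = 5267.5457 J/mol
Ea = 5.27 kJ/mol

5.27 kJ/mol


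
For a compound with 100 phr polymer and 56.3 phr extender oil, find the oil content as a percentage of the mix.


Oil % = oil / (100 + oil) * 100
= 56.3 / (100 + 56.3) * 100
= 56.3 / 156.3 * 100
= 36.02%

36.02%


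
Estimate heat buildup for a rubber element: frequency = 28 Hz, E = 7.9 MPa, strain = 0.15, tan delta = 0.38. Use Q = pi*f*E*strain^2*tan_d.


Q = pi * f * E * strain^2 * tan_d
= pi * 28 * 7.9 * 0.15^2 * 0.38
= pi * 28 * 7.9 * 0.0225 * 0.38
= 5.9416

Q = 5.9416


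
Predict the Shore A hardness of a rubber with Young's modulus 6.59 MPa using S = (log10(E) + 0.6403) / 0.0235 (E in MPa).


log10(E) = 0.0235*S - 0.6403  =>  S = (log10(E) + 0.6403) / 0.0235
log10(6.59) = 0.818885
S = (0.818885 + 0.6403) / 0.0235 = 1.459185 / 0.0235
S = 62.1

Shore A = 62.1


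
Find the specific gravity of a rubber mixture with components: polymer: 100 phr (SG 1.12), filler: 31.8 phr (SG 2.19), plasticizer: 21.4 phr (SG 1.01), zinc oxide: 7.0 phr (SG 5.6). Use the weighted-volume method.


Sum of weights = 160.2
Volume contributions:
  polymer: 100/1.12 = 89.2857
  filler: 31.8/2.19 = 14.5205
  plasticizer: 21.4/1.01 = 21.1881
  zinc oxide: 7.0/5.6 = 1.2500
Sum of volumes = 126.2444
SG = 160.2 / 126.2444 = 1.269

SG = 1.269


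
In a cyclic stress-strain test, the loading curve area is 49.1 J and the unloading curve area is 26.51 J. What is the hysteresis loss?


Hysteresis loss = loading - unloading
= 49.1 - 26.51
= 22.59 J

22.59 J


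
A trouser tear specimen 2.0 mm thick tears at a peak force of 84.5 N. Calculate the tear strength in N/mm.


Tear strength = force / thickness
= 84.5 / 2.0
= 42.25 N/mm

42.25 N/mm


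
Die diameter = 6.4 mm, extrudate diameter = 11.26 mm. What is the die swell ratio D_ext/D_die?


Die swell ratio = D_extrudate / D_die
= 11.26 / 6.4
= 1.759

Die swell = 1.759


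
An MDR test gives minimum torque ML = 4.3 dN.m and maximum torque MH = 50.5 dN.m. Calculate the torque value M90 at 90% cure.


M90 = ML + 0.9 * (MH - ML)
M90 = 4.3 + 0.9 * (50.5 - 4.3)
M90 = 4.3 + 0.9 * 46.2
M90 = 45.88 dN.m

45.88 dN.m


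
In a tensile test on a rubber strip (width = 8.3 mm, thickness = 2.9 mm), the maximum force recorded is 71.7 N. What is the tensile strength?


Area = width * thickness = 8.3 * 2.9 = 24.07 mm^2
TS = force / area = 71.7 / 24.07 = 2.98 MPa

2.98 MPa


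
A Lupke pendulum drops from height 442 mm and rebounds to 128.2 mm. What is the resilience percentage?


Resilience = h_rebound / h_drop * 100
= 128.2 / 442 * 100
= 29.0%

29.0%


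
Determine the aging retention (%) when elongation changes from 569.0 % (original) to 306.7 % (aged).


Retention = aged / original * 100
= 306.7 / 569.0 * 100
= 53.9%

53.9%


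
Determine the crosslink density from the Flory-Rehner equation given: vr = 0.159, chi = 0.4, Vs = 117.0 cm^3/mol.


ln(1 - vr) = ln(1 - 0.159) = -0.1732
Numerator = -((-0.1732) + 0.159 + 0.4 * 0.159^2) = 0.0041
Denominator = 117.0 * (0.159^(1/3) - 0.159/2) = 54.0833
nu = 0.0041 / 54.0833 = 7.4907e-05 mol/cm^3

7.4907e-05 mol/cm^3


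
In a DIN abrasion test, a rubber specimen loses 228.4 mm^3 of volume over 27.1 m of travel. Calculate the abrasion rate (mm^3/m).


Rate = volume_loss / distance
= 228.4 / 27.1
= 8.428 mm^3/m

8.428 mm^3/m


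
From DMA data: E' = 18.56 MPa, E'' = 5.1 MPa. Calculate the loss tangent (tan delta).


tan delta = E'' / E'
= 5.1 / 18.56
= 0.2748

tan delta = 0.2748


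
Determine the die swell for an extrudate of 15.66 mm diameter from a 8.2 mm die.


Die swell ratio = D_extrudate / D_die
= 15.66 / 8.2
= 1.91

Die swell = 1.91


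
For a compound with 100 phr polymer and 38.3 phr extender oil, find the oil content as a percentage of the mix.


Oil % = oil / (100 + oil) * 100
= 38.3 / (100 + 38.3) * 100
= 38.3 / 138.3 * 100
= 27.69%

27.69%


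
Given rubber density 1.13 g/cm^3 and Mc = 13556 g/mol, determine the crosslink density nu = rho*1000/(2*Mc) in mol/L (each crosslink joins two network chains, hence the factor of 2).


nu = rho * 1000 / (2 * Mc)
nu = 1.13 * 1000 / (2 * 13556)
nu = 1130.0 / 27112
nu = 0.0417 mol/L

0.0417 mol/L


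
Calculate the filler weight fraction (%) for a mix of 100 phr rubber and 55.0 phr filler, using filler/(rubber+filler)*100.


Filler % = filler / (rubber + filler) * 100
= 55.0 / (100 + 55.0) * 100
= 55.0 / 155.0 * 100
= 35.48%

35.48%


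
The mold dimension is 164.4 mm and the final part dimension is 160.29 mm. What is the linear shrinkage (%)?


Shrinkage = (mold - part) / mold * 100
= (164.4 - 160.29) / 164.4 * 100
= 4.11 / 164.4 * 100
= 2.5%

2.5%


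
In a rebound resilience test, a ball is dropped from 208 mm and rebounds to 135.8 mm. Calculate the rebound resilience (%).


Resilience = h_rebound / h_drop * 100
= 135.8 / 208 * 100
= 65.3%

65.3%


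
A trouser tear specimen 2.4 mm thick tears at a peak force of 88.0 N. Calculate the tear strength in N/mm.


Tear strength = force / thickness
= 88.0 / 2.4
= 36.67 N/mm

36.67 N/mm


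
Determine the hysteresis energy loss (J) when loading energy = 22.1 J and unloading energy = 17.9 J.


Hysteresis loss = loading - unloading
= 22.1 - 17.9
= 4.2 J

4.2 J


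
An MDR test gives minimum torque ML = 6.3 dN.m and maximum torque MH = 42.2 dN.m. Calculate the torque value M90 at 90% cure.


M90 = ML + 0.9 * (MH - ML)
M90 = 6.3 + 0.9 * (42.2 - 6.3)
M90 = 6.3 + 0.9 * 35.9
M90 = 38.61 dN.m

38.61 dN.m


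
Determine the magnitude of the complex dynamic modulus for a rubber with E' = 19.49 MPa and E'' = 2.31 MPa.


|E*| = sqrt(E'^2 + E''^2)
= sqrt(19.49^2 + 2.31^2)
= sqrt(379.8601 + 5.3361)
= 19.626 MPa

19.626 MPa


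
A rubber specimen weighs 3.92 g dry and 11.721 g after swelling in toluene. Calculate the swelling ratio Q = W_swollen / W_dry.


Q = W_swollen / W_dry
Q = 11.721 / 3.92
Q = 2.99

Q = 2.99


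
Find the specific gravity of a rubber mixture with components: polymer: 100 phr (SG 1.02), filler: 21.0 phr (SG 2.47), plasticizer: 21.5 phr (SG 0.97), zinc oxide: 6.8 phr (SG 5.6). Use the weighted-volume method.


Sum of weights = 149.3
Volume contributions:
  polymer: 100/1.02 = 98.0392
  filler: 21.0/2.47 = 8.5020
  plasticizer: 21.5/0.97 = 22.1649
  zinc oxide: 6.8/5.6 = 1.2143
Sum of volumes = 129.9205
SG = 149.3 / 129.9205 = 1.149

SG = 1.149


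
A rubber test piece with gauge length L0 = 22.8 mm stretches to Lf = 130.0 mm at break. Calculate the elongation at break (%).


Elongation = (Lf - L0) / L0 * 100
= (130.0 - 22.8) / 22.8 * 100
= 107.2 / 22.8 * 100
= 470.2%

470.2%


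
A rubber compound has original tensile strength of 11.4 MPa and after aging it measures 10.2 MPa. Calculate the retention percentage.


Retention = aged / original * 100
= 10.2 / 11.4 * 100
= 89.5%

89.5%


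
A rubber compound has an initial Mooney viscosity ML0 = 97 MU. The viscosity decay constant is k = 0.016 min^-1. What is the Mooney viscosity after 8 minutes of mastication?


ML = ML0 * exp(-k * t)
ML = 97 * exp(-0.016 * 8)
ML = 97 * 0.8799
ML = 85.35 MU

85.35 MU


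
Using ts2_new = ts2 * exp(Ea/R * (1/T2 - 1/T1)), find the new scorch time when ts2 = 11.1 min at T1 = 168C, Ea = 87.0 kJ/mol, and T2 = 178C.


Convert temperatures: T1 = 168 + 273.15 = 441.15 K, T2 = 178 + 273.15 = 451.15 K
ts2_new = 11.1 * exp(87000 / 8.314 * (1/451.15 - 1/441.15))
1/T2 - 1/T1 = -5.0245e-05
ts2_new = 6.56 min

6.56 min


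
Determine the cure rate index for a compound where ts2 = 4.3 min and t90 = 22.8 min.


CRI = 100 / (t90 - ts2)
= 100 / (22.8 - 4.3)
= 100 / 18.5
= 5.41 min^-1

5.41 min^-1


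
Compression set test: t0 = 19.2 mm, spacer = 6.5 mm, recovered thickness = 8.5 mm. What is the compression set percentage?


CS = (t0 - recovered) / (t0 - ts) * 100
= (19.2 - 8.5) / (19.2 - 6.5) * 100
= 10.7 / 12.7 * 100
= 84.3%

84.3%


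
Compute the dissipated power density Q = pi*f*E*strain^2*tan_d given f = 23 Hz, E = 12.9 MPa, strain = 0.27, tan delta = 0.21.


Q = pi * f * E * strain^2 * tan_d
= pi * 23 * 12.9 * 0.27^2 * 0.21
= pi * 23 * 12.9 * 0.0729 * 0.21
= 14.2697

Q = 14.2697


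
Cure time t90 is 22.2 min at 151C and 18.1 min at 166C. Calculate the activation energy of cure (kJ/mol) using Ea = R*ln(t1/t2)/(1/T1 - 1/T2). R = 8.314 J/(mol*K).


T1 = 424.15 K, T2 = 439.15 K
1/T1 - 1/T2 = 8.0530e-05
ln(t1/t2) = ln(22.2/18.1) = 0.2042
Ea = 8.314 * 0.2042 / 8.0530e-05 = 21079.7310 J/mol
Ea = 21.08 kJ/mol

21.08 kJ/mol


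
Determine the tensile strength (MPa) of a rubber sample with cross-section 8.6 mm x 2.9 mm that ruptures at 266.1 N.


Area = width * thickness = 8.6 * 2.9 = 24.94 mm^2
TS = force / area = 266.1 / 24.94 = 10.67 MPa

10.67 MPa


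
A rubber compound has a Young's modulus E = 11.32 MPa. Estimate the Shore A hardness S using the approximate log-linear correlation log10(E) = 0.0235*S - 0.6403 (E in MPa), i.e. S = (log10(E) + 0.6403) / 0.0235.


log10(E) = 0.0235*S - 0.6403  =>  S = (log10(E) + 0.6403) / 0.0235
log10(11.32) = 1.053846
S = (1.053846 + 0.6403) / 0.0235 = 1.694146 / 0.0235
S = 72.1

Shore A = 72.1


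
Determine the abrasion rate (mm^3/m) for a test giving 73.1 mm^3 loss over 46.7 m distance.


Rate = volume_loss / distance
= 73.1 / 46.7
= 1.565 mm^3/m

1.565 mm^3/m


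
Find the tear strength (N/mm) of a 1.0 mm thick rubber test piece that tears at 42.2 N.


Tear strength = force / thickness
= 42.2 / 1.0
= 42.2 N/mm

42.2 N/mm


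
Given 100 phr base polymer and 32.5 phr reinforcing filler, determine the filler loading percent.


Filler % = filler / (rubber + filler) * 100
= 32.5 / (100 + 32.5) * 100
= 32.5 / 132.5 * 100
= 24.53%

24.53%


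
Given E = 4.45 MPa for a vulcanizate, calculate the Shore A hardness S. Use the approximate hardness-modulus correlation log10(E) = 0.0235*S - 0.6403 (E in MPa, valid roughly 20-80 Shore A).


log10(E) = 0.0235*S - 0.6403  =>  S = (log10(E) + 0.6403) / 0.0235
log10(4.45) = 0.648360
S = (0.648360 + 0.6403) / 0.0235 = 1.288660 / 0.0235
S = 54.8

Shore A = 54.8


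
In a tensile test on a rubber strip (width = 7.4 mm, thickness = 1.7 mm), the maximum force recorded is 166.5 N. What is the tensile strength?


Area = width * thickness = 7.4 * 1.7 = 12.58 mm^2
TS = force / area = 166.5 / 12.58 = 13.24 MPa

13.24 MPa


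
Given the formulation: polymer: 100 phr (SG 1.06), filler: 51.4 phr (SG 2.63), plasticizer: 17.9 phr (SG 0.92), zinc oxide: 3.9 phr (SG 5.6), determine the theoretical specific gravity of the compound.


Sum of weights = 173.2
Volume contributions:
  polymer: 100/1.06 = 94.3396
  filler: 51.4/2.63 = 19.5437
  plasticizer: 17.9/0.92 = 19.4565
  zinc oxide: 3.9/5.6 = 0.6964
Sum of volumes = 134.0363
SG = 173.2 / 134.0363 = 1.292

SG = 1.292


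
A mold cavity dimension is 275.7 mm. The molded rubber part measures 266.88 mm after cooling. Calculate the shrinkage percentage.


Shrinkage = (mold - part) / mold * 100
= (275.7 - 266.88) / 275.7 * 100
= 8.82 / 275.7 * 100
= 3.2%

3.2%


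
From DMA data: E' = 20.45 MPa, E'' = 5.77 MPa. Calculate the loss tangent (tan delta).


tan delta = E'' / E'
= 5.77 / 20.45
= 0.2822

tan delta = 0.2822


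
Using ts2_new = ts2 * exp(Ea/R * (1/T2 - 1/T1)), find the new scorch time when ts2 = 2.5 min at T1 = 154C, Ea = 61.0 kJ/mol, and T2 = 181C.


Convert temperatures: T1 = 154 + 273.15 = 427.15 K, T2 = 181 + 273.15 = 454.15 K
ts2_new = 2.5 * exp(61000 / 8.314 * (1/454.15 - 1/427.15))
1/T2 - 1/T1 = -1.3918e-04
ts2_new = 0.9 min

0.9 min


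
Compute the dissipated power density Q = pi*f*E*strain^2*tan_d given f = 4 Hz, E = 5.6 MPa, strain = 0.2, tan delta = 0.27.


Q = pi * f * E * strain^2 * tan_d
= pi * 4 * 5.6 * 0.2^2 * 0.27
= pi * 4 * 5.6 * 0.0400 * 0.27
= 0.7600

Q = 0.7600


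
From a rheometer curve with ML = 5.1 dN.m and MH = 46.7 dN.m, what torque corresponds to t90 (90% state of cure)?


M90 = ML + 0.9 * (MH - ML)
M90 = 5.1 + 0.9 * (46.7 - 5.1)
M90 = 5.1 + 0.9 * 41.6
M90 = 42.54 dN.m

42.54 dN.m


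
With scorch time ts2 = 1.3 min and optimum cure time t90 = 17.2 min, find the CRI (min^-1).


CRI = 100 / (t90 - ts2)
= 100 / (17.2 - 1.3)
= 100 / 15.9
= 6.29 min^-1

6.29 min^-1


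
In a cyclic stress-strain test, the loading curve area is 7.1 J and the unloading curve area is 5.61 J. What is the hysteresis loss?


Hysteresis loss = loading - unloading
= 7.1 - 5.61
= 1.49 J

1.49 J


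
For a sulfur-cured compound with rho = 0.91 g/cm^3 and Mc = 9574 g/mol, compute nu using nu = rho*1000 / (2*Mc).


nu = rho * 1000 / (2 * Mc)
nu = 0.91 * 1000 / (2 * 9574)
nu = 910.0 / 19148
nu = 0.0475 mol/L

0.0475 mol/L


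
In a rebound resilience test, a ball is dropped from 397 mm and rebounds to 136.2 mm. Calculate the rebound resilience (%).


Resilience = h_rebound / h_drop * 100
= 136.2 / 397 * 100
= 34.3%

34.3%


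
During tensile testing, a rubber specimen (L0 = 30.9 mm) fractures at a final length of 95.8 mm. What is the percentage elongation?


Elongation = (Lf - L0) / L0 * 100
= (95.8 - 30.9) / 30.9 * 100
= 64.9 / 30.9 * 100
= 210.0%

210.0%


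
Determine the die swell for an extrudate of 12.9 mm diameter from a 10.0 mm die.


Die swell ratio = D_extrudate / D_die
= 12.9 / 10.0
= 1.29

Die swell = 1.29


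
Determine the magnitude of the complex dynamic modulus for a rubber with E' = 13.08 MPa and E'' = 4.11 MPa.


|E*| = sqrt(E'^2 + E''^2)
= sqrt(13.08^2 + 4.11^2)
= sqrt(171.0864 + 16.8921)
= 13.711 MPa

13.711 MPa


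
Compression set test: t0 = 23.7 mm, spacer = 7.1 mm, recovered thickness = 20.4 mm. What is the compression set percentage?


CS = (t0 - recovered) / (t0 - ts) * 100
= (23.7 - 20.4) / (23.7 - 7.1) * 100
= 3.3 / 16.6 * 100
= 19.9%

19.9%


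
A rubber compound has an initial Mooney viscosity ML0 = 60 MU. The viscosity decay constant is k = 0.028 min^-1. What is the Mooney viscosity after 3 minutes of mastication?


ML = ML0 * exp(-k * t)
ML = 60 * exp(-0.028 * 3)
ML = 60 * 0.9194
ML = 55.17 MU

55.17 MU


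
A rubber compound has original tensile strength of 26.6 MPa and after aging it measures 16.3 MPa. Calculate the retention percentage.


Retention = aged / original * 100
= 16.3 / 26.6 * 100
= 61.3%

61.3%


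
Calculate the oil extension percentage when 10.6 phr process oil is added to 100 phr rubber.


Oil % = oil / (100 + oil) * 100
= 10.6 / (100 + 10.6) * 100
= 10.6 / 110.6 * 100
= 9.58%

9.58%


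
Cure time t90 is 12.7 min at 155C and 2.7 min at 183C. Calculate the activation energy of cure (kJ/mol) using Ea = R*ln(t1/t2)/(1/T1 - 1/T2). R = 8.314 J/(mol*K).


T1 = 428.15 K, T2 = 456.15 K
1/T1 - 1/T2 = 1.4337e-04
ln(t1/t2) = ln(12.7/2.7) = 1.5484
Ea = 8.314 * 1.5484 / 1.4337e-04 = 89789.3477 J/mol
Ea = 89.79 kJ/mol

89.79 kJ/mol


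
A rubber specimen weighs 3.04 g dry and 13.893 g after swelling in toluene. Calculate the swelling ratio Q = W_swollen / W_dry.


Q = W_swollen / W_dry
Q = 13.893 / 3.04
Q = 4.57

Q = 4.57


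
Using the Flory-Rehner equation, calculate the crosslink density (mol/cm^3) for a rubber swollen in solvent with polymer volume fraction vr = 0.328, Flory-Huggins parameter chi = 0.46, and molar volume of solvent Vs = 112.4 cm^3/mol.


ln(1 - vr) = ln(1 - 0.328) = -0.3975
Numerator = -((-0.3975) + 0.328 + 0.46 * 0.328^2) = 0.0200
Denominator = 112.4 * (0.328^(1/3) - 0.328/2) = 59.0823
nu = 0.0200 / 59.0823 = 3.3865e-04 mol/cm^3

3.3865e-04 mol/cm^3


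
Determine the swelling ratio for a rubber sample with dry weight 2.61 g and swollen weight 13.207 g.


Q = W_swollen / W_dry
Q = 13.207 / 2.61
Q = 5.06

Q = 5.06


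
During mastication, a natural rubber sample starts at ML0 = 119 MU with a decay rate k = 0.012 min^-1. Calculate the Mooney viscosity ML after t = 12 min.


ML = ML0 * exp(-k * t)
ML = 119 * exp(-0.012 * 12)
ML = 119 * 0.8659
ML = 103.04 MU

103.04 MU


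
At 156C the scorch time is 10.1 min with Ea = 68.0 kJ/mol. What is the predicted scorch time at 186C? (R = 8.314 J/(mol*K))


Convert temperatures: T1 = 156 + 273.15 = 429.15 K, T2 = 186 + 273.15 = 459.15 K
ts2_new = 10.1 * exp(68000 / 8.314 * (1/459.15 - 1/429.15))
1/T2 - 1/T1 = -1.5225e-04
ts2_new = 2.91 min

2.91 min


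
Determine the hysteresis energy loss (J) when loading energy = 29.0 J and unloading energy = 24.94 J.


Hysteresis loss = loading - unloading
= 29.0 - 24.94
= 4.06 J

4.06 J


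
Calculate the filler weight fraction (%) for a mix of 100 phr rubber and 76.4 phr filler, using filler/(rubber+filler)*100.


Filler % = filler / (rubber + filler) * 100
= 76.4 / (100 + 76.4) * 100
= 76.4 / 176.4 * 100
= 43.31%

43.31%


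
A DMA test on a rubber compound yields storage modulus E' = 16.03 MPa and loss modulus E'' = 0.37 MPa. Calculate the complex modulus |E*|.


|E*| = sqrt(E'^2 + E''^2)
= sqrt(16.03^2 + 0.37^2)
= sqrt(256.9609 + 0.1369)
= 16.034 MPa

16.034 MPa


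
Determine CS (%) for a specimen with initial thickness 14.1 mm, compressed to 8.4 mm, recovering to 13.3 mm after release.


CS = (t0 - recovered) / (t0 - ts) * 100
= (14.1 - 13.3) / (14.1 - 8.4) * 100
= 0.8 / 5.7 * 100
= 14.0%

14.0%


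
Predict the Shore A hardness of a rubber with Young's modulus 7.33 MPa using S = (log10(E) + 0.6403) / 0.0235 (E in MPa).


log10(E) = 0.0235*S - 0.6403  =>  S = (log10(E) + 0.6403) / 0.0235
log10(7.33) = 0.865104
S = (0.865104 + 0.6403) / 0.0235 = 1.505404 / 0.0235
S = 64.1

Shore A = 64.1


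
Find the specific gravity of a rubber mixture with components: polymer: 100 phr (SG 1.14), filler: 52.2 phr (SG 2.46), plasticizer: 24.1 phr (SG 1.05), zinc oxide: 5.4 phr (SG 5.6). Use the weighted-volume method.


Sum of weights = 181.7
Volume contributions:
  polymer: 100/1.14 = 87.7193
  filler: 52.2/2.46 = 21.2195
  plasticizer: 24.1/1.05 = 22.9524
  zinc oxide: 5.4/5.6 = 0.9643
Sum of volumes = 132.8555
SG = 181.7 / 132.8555 = 1.368

SG = 1.368


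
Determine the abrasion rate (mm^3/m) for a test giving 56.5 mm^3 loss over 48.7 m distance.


Rate = volume_loss / distance
= 56.5 / 48.7
= 1.16 mm^3/m

1.16 mm^3/m


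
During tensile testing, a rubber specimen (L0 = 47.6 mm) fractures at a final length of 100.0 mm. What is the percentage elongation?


Elongation = (Lf - L0) / L0 * 100
= (100.0 - 47.6) / 47.6 * 100
= 52.4 / 47.6 * 100
= 110.1%

110.1%


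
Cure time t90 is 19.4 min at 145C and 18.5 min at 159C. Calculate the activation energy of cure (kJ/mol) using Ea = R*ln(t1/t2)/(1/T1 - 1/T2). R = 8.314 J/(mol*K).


T1 = 418.15 K, T2 = 432.15 K
1/T1 - 1/T2 = 7.7475e-05
ln(t1/t2) = ln(19.4/18.5) = 0.0475
Ea = 8.314 * 0.0475 / 7.7475e-05 = 5097.5741 J/mol
Ea = 5.1 kJ/mol

5.1 kJ/mol


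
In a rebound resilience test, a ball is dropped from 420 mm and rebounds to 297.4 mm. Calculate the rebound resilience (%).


Resilience = h_rebound / h_drop * 100
= 297.4 / 420 * 100
= 70.8%

70.8%


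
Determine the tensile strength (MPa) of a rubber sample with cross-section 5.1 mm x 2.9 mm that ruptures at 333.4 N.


Area = width * thickness = 5.1 * 2.9 = 14.79 mm^2
TS = force / area = 333.4 / 14.79 = 22.54 MPa

22.54 MPa


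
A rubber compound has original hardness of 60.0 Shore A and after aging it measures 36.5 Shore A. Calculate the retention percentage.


Retention = aged / original * 100
= 36.5 / 60.0 * 100
= 60.8%

60.8%


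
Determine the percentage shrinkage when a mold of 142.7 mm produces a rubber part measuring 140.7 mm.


Shrinkage = (mold - part) / mold * 100
= (142.7 - 140.7) / 142.7 * 100
= 2.0 / 142.7 * 100
= 1.4%

1.4%


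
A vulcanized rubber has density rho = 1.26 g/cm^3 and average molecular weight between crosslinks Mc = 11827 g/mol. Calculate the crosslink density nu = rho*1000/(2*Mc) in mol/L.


nu = rho * 1000 / (2 * Mc)
nu = 1.26 * 1000 / (2 * 11827)
nu = 1260.0 / 23654
nu = 0.0533 mol/L

0.0533 mol/L


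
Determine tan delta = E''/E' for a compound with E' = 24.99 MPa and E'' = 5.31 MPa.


tan delta = E'' / E'
= 5.31 / 24.99
= 0.2125

tan delta = 0.2125


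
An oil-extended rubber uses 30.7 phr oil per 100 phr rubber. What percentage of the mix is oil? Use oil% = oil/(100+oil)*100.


Oil % = oil / (100 + oil) * 100
= 30.7 / (100 + 30.7) * 100
= 30.7 / 130.7 * 100
= 23.49%

23.49%


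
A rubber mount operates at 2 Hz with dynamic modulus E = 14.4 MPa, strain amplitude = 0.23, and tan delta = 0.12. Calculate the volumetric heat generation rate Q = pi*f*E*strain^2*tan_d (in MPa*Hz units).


Q = pi * f * E * strain^2 * tan_d
= pi * 2 * 14.4 * 0.23^2 * 0.12
= pi * 2 * 14.4 * 0.0529 * 0.12
= 0.5744

Q = 0.5744


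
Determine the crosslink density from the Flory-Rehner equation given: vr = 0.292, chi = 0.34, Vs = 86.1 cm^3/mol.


ln(1 - vr) = ln(1 - 0.292) = -0.3453
Numerator = -((-0.3453) + 0.292 + 0.34 * 0.292^2) = 0.0243
Denominator = 86.1 * (0.292^(1/3) - 0.292/2) = 44.5506
nu = 0.0243 / 44.5506 = 5.4593e-04 mol/cm^3

5.4593e-04 mol/cm^3


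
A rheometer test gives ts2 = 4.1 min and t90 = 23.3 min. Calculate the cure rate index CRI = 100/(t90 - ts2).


CRI = 100 / (t90 - ts2)
= 100 / (23.3 - 4.1)
= 100 / 19.2
= 5.21 min^-1

5.21 min^-1


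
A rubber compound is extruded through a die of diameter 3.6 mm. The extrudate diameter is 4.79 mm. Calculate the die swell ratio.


Die swell ratio = D_extrudate / D_die
= 4.79 / 3.6
= 1.331

Die swell = 1.331
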